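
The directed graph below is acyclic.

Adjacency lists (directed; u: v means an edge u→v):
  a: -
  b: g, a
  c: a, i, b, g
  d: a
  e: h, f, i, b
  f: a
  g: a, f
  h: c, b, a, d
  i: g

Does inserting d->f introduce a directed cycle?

Adding d→f creates a cycle iff f can already reach d.
Explore from f: no path reaches d. The graph stays acyclic.

No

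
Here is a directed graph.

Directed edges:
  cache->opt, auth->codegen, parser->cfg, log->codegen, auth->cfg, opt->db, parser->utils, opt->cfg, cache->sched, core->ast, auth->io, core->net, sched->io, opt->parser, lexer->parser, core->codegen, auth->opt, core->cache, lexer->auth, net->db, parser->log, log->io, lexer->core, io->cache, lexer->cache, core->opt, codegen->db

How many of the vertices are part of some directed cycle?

6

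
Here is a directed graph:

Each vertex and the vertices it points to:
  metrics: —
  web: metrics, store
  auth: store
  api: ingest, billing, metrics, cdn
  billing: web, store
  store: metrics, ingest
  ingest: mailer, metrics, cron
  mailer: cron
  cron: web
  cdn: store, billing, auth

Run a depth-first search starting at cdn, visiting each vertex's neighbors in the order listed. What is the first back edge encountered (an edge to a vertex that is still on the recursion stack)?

DFS from cdn (visiting each vertex's neighbors in the order listed); mark gray on enter, black on exit:
cdn gray
  store gray
    metrics gray
    metrics black
    ingest gray
      mailer gray
        cron gray
          web gray
            web→metrics: metrics black — skip
            web→store: store is gray → back edge
First back edge: web → store.

web→store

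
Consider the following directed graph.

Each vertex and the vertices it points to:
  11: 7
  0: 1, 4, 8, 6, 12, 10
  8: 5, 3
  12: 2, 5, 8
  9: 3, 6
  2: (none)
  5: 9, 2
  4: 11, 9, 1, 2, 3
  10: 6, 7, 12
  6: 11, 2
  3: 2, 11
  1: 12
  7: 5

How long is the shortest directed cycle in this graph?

For each vertex v, BFS finds the shortest path from v back to v.
The shortest such closed walk is 9 → 3 → 11 → 7 → 5 → 9, length 5.

5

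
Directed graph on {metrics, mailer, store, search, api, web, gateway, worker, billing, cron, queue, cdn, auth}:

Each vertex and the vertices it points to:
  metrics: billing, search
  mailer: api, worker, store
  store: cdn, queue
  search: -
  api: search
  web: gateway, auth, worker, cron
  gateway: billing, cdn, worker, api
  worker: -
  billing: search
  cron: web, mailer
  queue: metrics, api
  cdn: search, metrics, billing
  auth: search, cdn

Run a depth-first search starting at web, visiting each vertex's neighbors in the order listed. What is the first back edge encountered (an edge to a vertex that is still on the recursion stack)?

cron→web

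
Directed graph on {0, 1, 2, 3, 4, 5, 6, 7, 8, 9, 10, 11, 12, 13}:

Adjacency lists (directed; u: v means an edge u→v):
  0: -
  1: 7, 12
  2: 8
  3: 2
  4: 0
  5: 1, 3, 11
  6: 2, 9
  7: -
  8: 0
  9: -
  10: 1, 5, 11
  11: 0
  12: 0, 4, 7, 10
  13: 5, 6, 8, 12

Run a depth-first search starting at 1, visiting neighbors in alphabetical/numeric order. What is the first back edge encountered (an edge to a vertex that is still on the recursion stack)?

10->1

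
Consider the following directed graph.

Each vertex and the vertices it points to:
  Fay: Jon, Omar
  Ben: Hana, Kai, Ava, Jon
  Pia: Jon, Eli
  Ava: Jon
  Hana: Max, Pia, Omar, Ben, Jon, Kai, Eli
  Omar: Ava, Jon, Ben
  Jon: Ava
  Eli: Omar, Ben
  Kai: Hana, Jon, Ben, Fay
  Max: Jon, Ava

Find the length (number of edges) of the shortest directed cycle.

For each vertex v, BFS finds the shortest path from v back to v.
The shortest such closed walk is Kai → Ben → Kai, length 2.

2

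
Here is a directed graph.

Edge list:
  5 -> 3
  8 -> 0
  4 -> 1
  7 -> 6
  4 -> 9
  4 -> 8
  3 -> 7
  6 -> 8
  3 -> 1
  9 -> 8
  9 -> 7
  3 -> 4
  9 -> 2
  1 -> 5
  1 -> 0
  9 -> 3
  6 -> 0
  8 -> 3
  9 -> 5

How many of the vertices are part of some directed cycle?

8

A vertex is on a directed cycle iff it belongs to a strongly connected component of size ≥ 2 (or has a self-loop).
The vertices on cycles are {1, 3, 4, 5, 6, 7, 8, 9} — 8 in total.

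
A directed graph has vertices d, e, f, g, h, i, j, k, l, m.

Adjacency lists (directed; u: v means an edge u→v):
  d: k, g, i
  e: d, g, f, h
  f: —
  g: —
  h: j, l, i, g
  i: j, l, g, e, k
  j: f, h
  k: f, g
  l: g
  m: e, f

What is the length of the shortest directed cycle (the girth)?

2

For each vertex v, BFS finds the shortest path from v back to v.
The shortest such closed walk is h → j → h, length 2.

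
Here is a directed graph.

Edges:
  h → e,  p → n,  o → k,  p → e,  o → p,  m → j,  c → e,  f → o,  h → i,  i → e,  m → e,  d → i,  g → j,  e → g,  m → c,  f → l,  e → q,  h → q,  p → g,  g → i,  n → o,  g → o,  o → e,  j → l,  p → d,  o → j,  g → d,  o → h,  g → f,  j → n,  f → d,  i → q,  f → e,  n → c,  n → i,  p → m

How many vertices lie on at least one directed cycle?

12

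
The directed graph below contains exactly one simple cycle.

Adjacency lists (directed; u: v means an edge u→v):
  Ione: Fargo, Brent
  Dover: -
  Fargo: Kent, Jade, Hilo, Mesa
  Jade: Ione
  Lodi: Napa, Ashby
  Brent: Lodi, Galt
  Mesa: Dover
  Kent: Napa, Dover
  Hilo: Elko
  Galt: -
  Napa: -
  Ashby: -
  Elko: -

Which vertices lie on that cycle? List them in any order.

Ione, Jade, Fargo

DFS with gray/black marking from Jade:
Jade gray
  Ione gray
    Fargo gray
      Kent gray
        Napa gray
        Napa black
        Dover gray
        Dover black
      Kent black
      Fargo→Jade: Jade is gray → back edge
Back edge closes the cycle Jade → Ione → Fargo → Jade; its vertices are {Ione, Jade, Fargo}.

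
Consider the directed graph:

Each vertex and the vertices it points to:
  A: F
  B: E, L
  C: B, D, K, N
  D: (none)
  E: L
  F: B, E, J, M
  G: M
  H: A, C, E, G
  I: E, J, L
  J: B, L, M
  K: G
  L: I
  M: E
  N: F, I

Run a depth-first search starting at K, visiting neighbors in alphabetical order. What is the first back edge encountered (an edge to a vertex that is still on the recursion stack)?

I→E

DFS from K (visiting neighbors in alphabetical order); mark gray on enter, black on exit:
K gray
  G gray
    M gray
      E gray
        L gray
          I gray
            I→E: E is gray → back edge
First back edge: I → E.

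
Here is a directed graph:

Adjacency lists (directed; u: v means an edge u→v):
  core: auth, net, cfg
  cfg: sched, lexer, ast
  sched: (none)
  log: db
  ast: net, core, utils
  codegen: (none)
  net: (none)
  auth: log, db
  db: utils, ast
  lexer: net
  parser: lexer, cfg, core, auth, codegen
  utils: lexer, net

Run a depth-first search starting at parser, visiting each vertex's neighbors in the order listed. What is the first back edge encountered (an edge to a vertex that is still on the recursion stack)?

db→ast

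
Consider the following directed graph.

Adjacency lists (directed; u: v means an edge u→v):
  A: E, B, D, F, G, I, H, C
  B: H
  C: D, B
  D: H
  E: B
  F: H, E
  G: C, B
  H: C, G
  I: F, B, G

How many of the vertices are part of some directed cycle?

5

A vertex is on a directed cycle iff it belongs to a strongly connected component of size ≥ 2 (or has a self-loop).
The vertices on cycles are {B, C, D, G, H} — 5 in total.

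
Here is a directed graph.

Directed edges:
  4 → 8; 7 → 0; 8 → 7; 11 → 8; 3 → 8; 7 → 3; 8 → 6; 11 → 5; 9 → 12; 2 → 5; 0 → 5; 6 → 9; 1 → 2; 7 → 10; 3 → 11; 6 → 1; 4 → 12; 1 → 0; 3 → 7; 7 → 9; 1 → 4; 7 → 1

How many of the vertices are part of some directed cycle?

7

A vertex is on a directed cycle iff it belongs to a strongly connected component of size ≥ 2 (or has a self-loop).
The vertices on cycles are {1, 3, 4, 6, 7, 8, 11} — 7 in total.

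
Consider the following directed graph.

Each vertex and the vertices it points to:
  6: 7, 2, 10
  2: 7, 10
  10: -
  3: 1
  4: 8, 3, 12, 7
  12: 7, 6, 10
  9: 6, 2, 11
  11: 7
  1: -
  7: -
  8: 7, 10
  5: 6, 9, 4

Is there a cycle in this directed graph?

No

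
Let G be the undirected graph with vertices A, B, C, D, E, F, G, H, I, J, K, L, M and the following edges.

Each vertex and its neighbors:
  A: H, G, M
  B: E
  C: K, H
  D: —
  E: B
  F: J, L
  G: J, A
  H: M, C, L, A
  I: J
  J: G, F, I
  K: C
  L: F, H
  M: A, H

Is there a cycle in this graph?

Yes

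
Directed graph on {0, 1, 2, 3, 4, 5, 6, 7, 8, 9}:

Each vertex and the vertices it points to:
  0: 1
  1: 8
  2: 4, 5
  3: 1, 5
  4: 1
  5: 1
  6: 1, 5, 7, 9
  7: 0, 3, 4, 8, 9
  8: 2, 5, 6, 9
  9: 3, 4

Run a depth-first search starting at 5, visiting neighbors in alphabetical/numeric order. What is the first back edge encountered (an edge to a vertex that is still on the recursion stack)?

DFS from 5 (visiting neighbors in alphabetical/numeric order); mark gray on enter, black on exit:
5 gray
  1 gray
    8 gray
      2 gray
        4 gray
          4→1: 1 is gray → back edge
First back edge: 4 → 1.

4->1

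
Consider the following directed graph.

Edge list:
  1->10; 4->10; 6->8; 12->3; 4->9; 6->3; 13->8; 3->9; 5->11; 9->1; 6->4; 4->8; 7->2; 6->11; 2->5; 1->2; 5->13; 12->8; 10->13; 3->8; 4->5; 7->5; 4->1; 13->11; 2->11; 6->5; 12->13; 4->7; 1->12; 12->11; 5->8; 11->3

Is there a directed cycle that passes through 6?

6 lies on a cycle iff there is a path from 6 back to itself.
Exploring from 6, it never reaches itself; equivalently, its strongly connected component is a singleton.

No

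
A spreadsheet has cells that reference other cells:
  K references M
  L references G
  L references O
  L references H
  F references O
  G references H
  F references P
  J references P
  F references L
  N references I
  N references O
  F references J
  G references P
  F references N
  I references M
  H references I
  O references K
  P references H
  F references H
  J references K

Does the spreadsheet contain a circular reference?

No

DFS with white/gray/black marking, starting from L:
L gray
  O gray
    K gray
      M gray
      M black
    K black
  O black
  G gray
    H gray
      I gray
        I→M: M black — skip
      I black
    H black
    P gray
      P→H: H black — skip
    P black
  G black
  L→H: H black — skip
L black
N gray
  N→I: I black — skip
  N→O: O black — skip
N black
J gray
  J→K: K black — skip
  J→P: P black — skip
J black
F gray
  F→H: H black — skip
  F→P: P black — skip
  F→N: N black — skip
  F→L: L black — skip
  F→O: O black — skip
  F→J: J black — skip
F black
Every edge goes to a white or black vertex — no back edge, so the graph is acyclic.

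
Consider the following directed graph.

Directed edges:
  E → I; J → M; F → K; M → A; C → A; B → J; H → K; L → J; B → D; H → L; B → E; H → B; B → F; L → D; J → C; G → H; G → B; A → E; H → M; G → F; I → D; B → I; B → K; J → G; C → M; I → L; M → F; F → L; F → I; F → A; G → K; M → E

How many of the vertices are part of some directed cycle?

11

A vertex is on a directed cycle iff it belongs to a strongly connected component of size ≥ 2 (or has a self-loop).
The vertices on cycles are {A, B, C, E, F, G, H, I, J, L, M} — 11 in total.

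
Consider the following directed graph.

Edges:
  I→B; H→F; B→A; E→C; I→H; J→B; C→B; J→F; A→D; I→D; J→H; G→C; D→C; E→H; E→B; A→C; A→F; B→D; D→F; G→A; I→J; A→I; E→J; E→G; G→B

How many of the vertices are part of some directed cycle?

6

A vertex is on a directed cycle iff it belongs to a strongly connected component of size ≥ 2 (or has a self-loop).
The vertices on cycles are {A, B, C, D, I, J} — 6 in total.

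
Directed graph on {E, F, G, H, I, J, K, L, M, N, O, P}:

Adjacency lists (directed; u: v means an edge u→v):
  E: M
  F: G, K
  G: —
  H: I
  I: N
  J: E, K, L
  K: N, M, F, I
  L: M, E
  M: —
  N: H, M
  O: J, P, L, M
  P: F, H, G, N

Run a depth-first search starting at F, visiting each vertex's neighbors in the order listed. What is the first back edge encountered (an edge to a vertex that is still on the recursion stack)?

DFS from F (visiting each vertex's neighbors in the order listed); mark gray on enter, black on exit:
F gray
  G gray
  G black
  K gray
    N gray
      H gray
        I gray
          I→N: N is gray → back edge
First back edge: I → N.

I->N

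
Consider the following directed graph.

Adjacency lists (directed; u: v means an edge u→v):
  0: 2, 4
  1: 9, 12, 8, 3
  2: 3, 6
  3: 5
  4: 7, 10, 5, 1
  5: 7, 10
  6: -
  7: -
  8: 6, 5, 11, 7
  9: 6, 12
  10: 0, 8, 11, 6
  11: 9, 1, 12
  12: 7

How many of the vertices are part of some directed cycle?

9

A vertex is on a directed cycle iff it belongs to a strongly connected component of size ≥ 2 (or has a self-loop).
The vertices on cycles are {0, 1, 2, 3, 4, 5, 8, 10, 11} — 9 in total.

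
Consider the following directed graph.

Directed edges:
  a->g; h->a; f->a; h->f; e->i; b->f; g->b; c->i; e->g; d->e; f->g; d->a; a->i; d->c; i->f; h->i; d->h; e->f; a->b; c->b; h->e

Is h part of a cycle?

No

h lies on a cycle iff there is a path from h back to itself.
Exploring from h, it never reaches itself; equivalently, its strongly connected component is a singleton.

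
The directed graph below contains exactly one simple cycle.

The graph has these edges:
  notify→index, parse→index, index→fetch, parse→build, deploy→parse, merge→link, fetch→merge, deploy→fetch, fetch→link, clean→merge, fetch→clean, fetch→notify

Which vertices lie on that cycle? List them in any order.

DFS with gray/black marking from fetch:
fetch gray
  link gray
  link black
  merge gray
    merge→link: link black — skip
  merge black
  notify gray
    index gray
      index→fetch: fetch is gray → back edge
Back edge closes the cycle fetch → notify → index → fetch; its vertices are {fetch, index, notify}.

fetch, index, notify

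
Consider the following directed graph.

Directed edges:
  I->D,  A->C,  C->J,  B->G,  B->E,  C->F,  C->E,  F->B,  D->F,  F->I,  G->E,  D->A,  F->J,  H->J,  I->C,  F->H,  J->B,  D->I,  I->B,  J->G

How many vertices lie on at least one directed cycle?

A vertex is on a directed cycle iff it belongs to a strongly connected component of size ≥ 2 (or has a self-loop).
The vertices on cycles are {A, C, D, F, I} — 5 in total.

5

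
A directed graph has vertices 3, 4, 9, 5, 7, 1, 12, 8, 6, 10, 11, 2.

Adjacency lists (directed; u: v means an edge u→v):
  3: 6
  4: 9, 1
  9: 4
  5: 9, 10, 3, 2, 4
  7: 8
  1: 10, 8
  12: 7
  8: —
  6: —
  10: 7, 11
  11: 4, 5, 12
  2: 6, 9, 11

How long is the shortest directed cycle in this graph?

For each vertex v, BFS finds the shortest path from v back to v.
The shortest such closed walk is 4 → 9 → 4, length 2.

2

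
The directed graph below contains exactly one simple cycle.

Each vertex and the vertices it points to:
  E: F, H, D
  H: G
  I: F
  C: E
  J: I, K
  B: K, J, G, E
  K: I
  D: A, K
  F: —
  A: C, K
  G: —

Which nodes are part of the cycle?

A, C, D, E

DFS with gray/black marking from E:
E gray
  F gray
  F black
  H gray
    G gray
    G black
  H black
  D gray
    A gray
      C gray
        C→E: E is gray → back edge
Back edge closes the cycle E → D → A → C → E; its vertices are {A, C, D, E}.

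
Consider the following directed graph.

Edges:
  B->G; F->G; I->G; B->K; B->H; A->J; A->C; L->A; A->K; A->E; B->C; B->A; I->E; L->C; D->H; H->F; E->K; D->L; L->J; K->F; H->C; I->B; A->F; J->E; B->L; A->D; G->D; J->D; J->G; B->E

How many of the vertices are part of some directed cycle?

9

A vertex is on a directed cycle iff it belongs to a strongly connected component of size ≥ 2 (or has a self-loop).
The vertices on cycles are {A, D, E, F, G, H, J, K, L} — 9 in total.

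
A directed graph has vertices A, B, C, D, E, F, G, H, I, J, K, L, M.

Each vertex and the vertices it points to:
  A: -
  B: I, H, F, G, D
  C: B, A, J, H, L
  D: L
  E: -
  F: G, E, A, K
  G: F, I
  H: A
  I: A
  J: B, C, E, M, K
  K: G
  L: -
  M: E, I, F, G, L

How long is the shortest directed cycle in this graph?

2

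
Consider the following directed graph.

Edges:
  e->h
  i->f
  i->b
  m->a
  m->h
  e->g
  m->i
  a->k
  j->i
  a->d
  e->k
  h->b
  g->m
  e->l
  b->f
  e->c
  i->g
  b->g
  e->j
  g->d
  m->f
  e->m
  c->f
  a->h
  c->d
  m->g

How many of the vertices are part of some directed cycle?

6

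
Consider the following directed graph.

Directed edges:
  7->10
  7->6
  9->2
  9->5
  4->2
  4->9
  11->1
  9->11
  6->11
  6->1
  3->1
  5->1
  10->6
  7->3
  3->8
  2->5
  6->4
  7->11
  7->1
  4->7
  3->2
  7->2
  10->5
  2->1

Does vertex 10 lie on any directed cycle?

Yes

10 is on a cycle iff 10 can reach itself via ≥1 edge.
10 → 6 → 4 → 7 → 10 — yes.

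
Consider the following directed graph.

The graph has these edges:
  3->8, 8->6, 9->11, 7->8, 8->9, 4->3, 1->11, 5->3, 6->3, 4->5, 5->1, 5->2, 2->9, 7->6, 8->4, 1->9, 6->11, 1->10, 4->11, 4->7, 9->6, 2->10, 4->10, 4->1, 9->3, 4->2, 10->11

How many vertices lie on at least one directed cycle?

A vertex is on a directed cycle iff it belongs to a strongly connected component of size ≥ 2 (or has a self-loop).
The vertices on cycles are {1, 2, 3, 4, 5, 6, 7, 8, 9} — 9 in total.

9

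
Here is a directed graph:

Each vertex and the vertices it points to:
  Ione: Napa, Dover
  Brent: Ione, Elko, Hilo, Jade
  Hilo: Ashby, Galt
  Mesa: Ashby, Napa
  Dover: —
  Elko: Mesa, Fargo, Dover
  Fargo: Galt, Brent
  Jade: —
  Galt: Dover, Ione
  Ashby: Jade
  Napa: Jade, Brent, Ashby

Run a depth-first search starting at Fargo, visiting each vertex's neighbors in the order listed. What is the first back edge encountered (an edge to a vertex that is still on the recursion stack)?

Brent→Ione

DFS from Fargo (visiting each vertex's neighbors in the order listed); mark gray on enter, black on exit:
Fargo gray
  Galt gray
    Dover gray
    Dover black
    Ione gray
      Napa gray
        Jade gray
        Jade black
        Brent gray
          Brent→Ione: Ione is gray → back edge
First back edge: Brent → Ione.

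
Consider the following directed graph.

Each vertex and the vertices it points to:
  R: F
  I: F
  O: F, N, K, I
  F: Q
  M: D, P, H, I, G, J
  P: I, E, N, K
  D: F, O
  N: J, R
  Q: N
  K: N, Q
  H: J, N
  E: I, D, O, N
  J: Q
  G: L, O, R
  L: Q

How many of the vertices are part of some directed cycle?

5

A vertex is on a directed cycle iff it belongs to a strongly connected component of size ≥ 2 (or has a self-loop).
The vertices on cycles are {F, J, N, Q, R} — 5 in total.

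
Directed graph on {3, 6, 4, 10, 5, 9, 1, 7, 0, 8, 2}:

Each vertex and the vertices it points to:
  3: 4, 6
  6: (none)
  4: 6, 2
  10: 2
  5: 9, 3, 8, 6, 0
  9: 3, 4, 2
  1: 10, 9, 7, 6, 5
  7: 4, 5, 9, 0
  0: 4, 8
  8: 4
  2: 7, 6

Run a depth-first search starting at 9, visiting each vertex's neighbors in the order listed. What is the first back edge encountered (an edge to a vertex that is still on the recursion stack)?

DFS from 9 (visiting each vertex's neighbors in the order listed); mark gray on enter, black on exit:
9 gray
  3 gray
    4 gray
      6 gray
      6 black
      2 gray
        7 gray
          7→4: 4 is gray → back edge
First back edge: 7 → 4.

7->4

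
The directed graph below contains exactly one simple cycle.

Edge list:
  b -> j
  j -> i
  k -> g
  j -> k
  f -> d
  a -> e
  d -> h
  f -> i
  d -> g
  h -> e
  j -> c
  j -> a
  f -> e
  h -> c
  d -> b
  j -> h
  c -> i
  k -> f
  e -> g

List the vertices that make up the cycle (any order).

b, d, f, j, k

DFS with gray/black marking from b:
b gray
  j gray
    a gray
      e gray
        g gray
        g black
      e black
    a black
    c gray
      i gray
      i black
    c black
    j→i: i black — skip
    k gray
      f gray
        f→i: i black — skip
        d gray
          d→g: g black — skip
          h gray
            h→c: c black — skip
            h→e: e black — skip
          h black
          d→b: b is gray → back edge
Back edge closes the cycle b → j → k → f → d → b; its vertices are {b, d, f, j, k}.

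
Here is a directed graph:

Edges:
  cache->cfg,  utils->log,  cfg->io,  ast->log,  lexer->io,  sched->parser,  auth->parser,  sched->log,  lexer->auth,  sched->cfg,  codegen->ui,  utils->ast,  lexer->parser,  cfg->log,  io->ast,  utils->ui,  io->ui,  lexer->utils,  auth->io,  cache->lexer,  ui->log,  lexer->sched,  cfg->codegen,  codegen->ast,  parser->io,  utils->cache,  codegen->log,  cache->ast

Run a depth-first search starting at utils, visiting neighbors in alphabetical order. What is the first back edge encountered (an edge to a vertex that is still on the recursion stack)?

lexer->utils

DFS from utils (visiting neighbors in alphabetical order); mark gray on enter, black on exit:
utils gray
  ast gray
    log gray
    log black
  ast black
  cache gray
    cache→ast: ast black — skip
    cfg gray
      codegen gray
        codegen→ast: ast black — skip
        codegen→log: log black — skip
        ui gray
          ui→log: log black — skip
        ui black
      codegen black
      io gray
        io→ast: ast black — skip
        io→ui: ui black — skip
      io black
      cfg→log: log black — skip
    cfg black
    lexer gray
      auth gray
        auth→io: io black — skip
        parser gray
          parser→io: io black — skip
        parser black
      auth black
      lexer→io: io black — skip
      lexer→parser: parser black — skip
      sched gray
        sched→cfg: cfg black — skip
        sched→log: log black — skip
        sched→parser: parser black — skip
      sched black
      lexer→utils: utils is gray → back edge
First back edge: lexer → utils.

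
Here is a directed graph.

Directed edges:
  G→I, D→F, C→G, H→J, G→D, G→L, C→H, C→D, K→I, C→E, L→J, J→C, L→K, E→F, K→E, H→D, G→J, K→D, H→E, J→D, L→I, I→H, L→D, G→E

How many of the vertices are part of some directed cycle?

A vertex is on a directed cycle iff it belongs to a strongly connected component of size ≥ 2 (or has a self-loop).
The vertices on cycles are {C, G, H, I, J, K, L} — 7 in total.

7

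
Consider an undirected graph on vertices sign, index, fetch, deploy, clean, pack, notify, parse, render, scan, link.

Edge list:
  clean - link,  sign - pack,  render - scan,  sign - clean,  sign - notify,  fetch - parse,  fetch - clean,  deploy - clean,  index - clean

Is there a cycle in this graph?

No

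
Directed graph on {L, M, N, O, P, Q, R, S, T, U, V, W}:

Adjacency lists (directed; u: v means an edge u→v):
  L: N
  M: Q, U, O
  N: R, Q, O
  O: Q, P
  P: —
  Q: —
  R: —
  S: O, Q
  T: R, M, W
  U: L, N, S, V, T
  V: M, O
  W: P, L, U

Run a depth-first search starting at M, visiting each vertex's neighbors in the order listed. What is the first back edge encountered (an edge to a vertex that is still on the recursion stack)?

DFS from M (visiting each vertex's neighbors in the order listed); mark gray on enter, black on exit:
M gray
  Q gray
  Q black
  U gray
    L gray
      N gray
        R gray
        R black
        N→Q: Q black — skip
        O gray
          O→Q: Q black — skip
          P gray
          P black
        O black
      N black
    L black
    U→N: N black — skip
    S gray
      S→O: O black — skip
      S→Q: Q black — skip
    S black
    V gray
      V→M: M is gray → back edge
First back edge: V → M.

V->M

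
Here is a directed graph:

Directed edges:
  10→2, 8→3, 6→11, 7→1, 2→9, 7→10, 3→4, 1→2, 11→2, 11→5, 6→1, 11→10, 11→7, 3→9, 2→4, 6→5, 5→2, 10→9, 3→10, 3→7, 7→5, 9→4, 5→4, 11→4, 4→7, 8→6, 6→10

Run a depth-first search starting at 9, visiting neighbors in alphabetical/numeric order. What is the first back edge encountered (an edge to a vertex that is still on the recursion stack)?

2->4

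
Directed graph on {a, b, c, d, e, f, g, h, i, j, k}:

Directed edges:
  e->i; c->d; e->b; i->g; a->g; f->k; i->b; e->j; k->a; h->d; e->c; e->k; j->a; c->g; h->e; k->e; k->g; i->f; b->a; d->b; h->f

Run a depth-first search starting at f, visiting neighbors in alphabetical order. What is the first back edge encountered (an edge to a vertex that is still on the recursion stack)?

DFS from f (visiting neighbors in alphabetical order); mark gray on enter, black on exit:
f gray
  k gray
    a gray
      g gray
      g black
    a black
    e gray
      b gray
        b→a: a black — skip
      b black
      c gray
        d gray
          d→b: b black — skip
        d black
        c→g: g black — skip
      c black
      i gray
        i→b: b black — skip
        i→f: f is gray → back edge
First back edge: i → f.

i→f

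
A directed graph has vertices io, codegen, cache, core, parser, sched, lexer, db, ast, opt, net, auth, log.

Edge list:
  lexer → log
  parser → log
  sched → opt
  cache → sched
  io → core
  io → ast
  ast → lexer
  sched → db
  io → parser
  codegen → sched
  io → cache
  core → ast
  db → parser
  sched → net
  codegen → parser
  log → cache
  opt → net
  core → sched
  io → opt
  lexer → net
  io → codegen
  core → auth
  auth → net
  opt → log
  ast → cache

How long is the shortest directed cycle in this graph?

4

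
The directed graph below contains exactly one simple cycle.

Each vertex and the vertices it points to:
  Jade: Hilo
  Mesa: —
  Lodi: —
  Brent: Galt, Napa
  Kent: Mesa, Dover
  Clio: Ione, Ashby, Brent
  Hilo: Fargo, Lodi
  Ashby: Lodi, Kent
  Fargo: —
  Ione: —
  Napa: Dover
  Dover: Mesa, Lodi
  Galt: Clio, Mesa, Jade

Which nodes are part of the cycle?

Clio, Galt, Brent

DFS with gray/black marking from Galt:
Galt gray
  Clio gray
    Ione gray
    Ione black
    Ashby gray
      Lodi gray
      Lodi black
      Kent gray
        Mesa gray
        Mesa black
        Dover gray
          Dover→Mesa: Mesa black — skip
          Dover→Lodi: Lodi black — skip
        Dover black
      Kent black
    Ashby black
    Brent gray
      Brent→Galt: Galt is gray → back edge
Back edge closes the cycle Galt → Clio → Brent → Galt; its vertices are {Clio, Galt, Brent}.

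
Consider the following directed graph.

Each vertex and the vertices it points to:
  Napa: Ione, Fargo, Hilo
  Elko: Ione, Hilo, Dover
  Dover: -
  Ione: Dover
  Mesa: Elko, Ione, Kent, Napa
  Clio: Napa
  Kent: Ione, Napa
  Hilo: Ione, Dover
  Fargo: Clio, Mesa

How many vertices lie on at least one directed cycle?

5

A vertex is on a directed cycle iff it belongs to a strongly connected component of size ≥ 2 (or has a self-loop).
The vertices on cycles are {Clio, Kent, Mesa, Napa, Fargo} — 5 in total.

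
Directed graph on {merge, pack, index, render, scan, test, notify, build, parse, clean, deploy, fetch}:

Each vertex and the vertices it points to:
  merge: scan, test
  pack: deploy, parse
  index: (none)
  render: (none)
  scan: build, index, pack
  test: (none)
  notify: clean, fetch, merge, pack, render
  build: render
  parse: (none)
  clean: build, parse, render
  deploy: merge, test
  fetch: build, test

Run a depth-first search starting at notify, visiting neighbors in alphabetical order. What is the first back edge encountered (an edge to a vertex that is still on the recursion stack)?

DFS from notify (visiting neighbors in alphabetical order); mark gray on enter, black on exit:
notify gray
  clean gray
    build gray
      render gray
      render black
    build black
    parse gray
    parse black
    clean→render: render black — skip
  clean black
  fetch gray
    fetch→build: build black — skip
    test gray
    test black
  fetch black
  merge gray
    scan gray
      scan→build: build black — skip
      index gray
      index black
      pack gray
        deploy gray
          deploy→merge: merge is gray → back edge
First back edge: deploy → merge.

deploy->merge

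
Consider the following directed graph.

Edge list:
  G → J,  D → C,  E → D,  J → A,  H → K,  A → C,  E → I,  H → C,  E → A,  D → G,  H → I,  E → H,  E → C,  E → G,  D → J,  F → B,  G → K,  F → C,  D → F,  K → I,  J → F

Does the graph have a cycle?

DFS with white/gray/black marking, starting from H:
H gray
  C gray
  C black
  K gray
    I gray
    I black
  K black
  H→I: I black — skip
H black
D gray
  J gray
    F gray
      F→C: C black — skip
      B gray
      B black
    F black
    A gray
      A→C: C black — skip
    A black
  J black
  D→F: F black — skip
  G gray
    G→K: K black — skip
    G→J: J black — skip
  G black
  D→C: C black — skip
D black
E gray
  E→H: H black — skip
  E→G: G black — skip
  E→C: C black — skip
  E→I: I black — skip
  E→D: D black — skip
  E→A: A black — skip
E black
Every edge goes to a white or black vertex — no back edge, so the graph is acyclic.

No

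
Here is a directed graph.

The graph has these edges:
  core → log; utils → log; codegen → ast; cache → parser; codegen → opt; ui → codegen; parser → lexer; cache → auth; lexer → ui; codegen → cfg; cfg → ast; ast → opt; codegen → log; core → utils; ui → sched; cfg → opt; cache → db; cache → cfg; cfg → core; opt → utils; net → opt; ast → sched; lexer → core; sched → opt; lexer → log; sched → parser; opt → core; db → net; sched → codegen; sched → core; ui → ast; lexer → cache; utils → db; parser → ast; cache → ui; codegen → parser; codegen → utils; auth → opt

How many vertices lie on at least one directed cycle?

A vertex is on a directed cycle iff it belongs to a strongly connected component of size ≥ 2 (or has a self-loop).
The vertices on cycles are {db, ui, ast, cfg, net, opt, core, cache, lexer, sched, utils, parser, codegen} — 13 in total.

13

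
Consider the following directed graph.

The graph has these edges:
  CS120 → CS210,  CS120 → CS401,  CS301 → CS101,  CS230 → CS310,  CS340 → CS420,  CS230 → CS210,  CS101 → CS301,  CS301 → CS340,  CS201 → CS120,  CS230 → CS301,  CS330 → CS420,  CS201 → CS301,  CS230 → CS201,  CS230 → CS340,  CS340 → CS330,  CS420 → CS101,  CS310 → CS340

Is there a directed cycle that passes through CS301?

CS301 is on a cycle iff CS301 can reach itself via ≥1 edge.
CS301 → CS101 → CS301 — yes.

Yes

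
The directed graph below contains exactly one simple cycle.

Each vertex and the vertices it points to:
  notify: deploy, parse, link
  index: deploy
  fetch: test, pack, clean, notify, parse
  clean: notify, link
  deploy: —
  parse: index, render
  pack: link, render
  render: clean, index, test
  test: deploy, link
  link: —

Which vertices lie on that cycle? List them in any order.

DFS with gray/black marking from parse:
parse gray
  index gray
    deploy gray
    deploy black
  index black
  render gray
    clean gray
      notify gray
        notify→deploy: deploy black — skip
        notify→parse: parse is gray → back edge
Back edge closes the cycle parse → render → clean → notify → parse; its vertices are {clean, parse, notify, render}.

clean, parse, notify, render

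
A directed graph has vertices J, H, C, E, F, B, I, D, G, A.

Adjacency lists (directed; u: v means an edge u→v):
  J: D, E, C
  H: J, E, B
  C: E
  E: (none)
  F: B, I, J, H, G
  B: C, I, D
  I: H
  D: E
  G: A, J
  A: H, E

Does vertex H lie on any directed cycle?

H is on a cycle iff H can reach itself via ≥1 edge.
H → B → I → H — yes.

Yes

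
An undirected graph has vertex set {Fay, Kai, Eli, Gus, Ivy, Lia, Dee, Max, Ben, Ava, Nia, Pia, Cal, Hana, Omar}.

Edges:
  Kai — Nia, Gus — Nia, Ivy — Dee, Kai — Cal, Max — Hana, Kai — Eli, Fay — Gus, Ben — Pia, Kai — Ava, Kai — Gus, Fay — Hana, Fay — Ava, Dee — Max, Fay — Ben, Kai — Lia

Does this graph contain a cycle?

Yes

DFS, tracking each vertex's parent; an edge to a visited non-parent vertex closes a cycle.
Start from Max:
visit Max (parent –)
  visit Dee (parent Max)
    visit Ivy (parent Dee)
      Ivy–Dee: parent, skip
    Dee–Max: parent, skip
  visit Hana (parent Max)
    visit Fay (parent Hana)
      visit Ben (parent Fay)
        Ben–Fay: parent, skip
        visit Pia (parent Ben)
          Pia–Ben: parent, skip
      visit Gus (parent Fay)
        visit Kai (parent Gus)
          visit Lia (parent Kai)
            Lia–Kai: parent, skip
          visit Nia (parent Kai)
            Nia–Gus: Gus visited and ≠ parent → cycle
Cycle: Gus – Kai – Nia – Gus.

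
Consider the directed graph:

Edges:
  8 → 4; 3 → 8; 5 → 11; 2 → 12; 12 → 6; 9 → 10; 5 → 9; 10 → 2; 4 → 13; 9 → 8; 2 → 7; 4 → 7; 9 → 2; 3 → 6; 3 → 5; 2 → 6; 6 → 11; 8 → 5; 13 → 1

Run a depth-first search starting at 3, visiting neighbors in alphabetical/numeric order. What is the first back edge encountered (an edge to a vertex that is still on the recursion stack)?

DFS from 3 (visiting neighbors in alphabetical/numeric order); mark gray on enter, black on exit:
3 gray
  5 gray
    9 gray
      2 gray
        6 gray
          11 gray
          11 black
        6 black
        7 gray
        7 black
        12 gray
          12→6: 6 black — skip
        12 black
      2 black
      8 gray
        4 gray
          4→7: 7 black — skip
          13 gray
            1 gray
            1 black
          13 black
        4 black
        8→5: 5 is gray → back edge
First back edge: 8 → 5.

8→5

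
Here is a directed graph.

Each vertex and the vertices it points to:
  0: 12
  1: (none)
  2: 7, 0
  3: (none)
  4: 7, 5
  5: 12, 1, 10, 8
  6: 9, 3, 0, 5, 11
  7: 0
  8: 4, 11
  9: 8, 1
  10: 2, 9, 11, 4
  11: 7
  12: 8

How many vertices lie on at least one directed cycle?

10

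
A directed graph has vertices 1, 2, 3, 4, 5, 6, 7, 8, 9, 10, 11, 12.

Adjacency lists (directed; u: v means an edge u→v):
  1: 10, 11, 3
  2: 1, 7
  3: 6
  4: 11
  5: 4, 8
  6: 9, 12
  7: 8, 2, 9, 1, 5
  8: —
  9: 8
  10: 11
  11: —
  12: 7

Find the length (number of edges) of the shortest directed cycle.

2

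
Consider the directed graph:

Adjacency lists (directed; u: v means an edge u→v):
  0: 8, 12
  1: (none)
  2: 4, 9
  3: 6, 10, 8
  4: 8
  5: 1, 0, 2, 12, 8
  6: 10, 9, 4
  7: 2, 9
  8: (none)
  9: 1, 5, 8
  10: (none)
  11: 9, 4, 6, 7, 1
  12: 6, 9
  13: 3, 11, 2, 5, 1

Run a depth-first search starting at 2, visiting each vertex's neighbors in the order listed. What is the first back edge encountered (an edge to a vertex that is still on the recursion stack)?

DFS from 2 (visiting each vertex's neighbors in the order listed); mark gray on enter, black on exit:
2 gray
  4 gray
    8 gray
    8 black
  4 black
  9 gray
    1 gray
    1 black
    5 gray
      5→1: 1 black — skip
      0 gray
        0→8: 8 black — skip
        12 gray
          6 gray
            10 gray
            10 black
            6→9: 9 is gray → back edge
First back edge: 6 → 9.

6→9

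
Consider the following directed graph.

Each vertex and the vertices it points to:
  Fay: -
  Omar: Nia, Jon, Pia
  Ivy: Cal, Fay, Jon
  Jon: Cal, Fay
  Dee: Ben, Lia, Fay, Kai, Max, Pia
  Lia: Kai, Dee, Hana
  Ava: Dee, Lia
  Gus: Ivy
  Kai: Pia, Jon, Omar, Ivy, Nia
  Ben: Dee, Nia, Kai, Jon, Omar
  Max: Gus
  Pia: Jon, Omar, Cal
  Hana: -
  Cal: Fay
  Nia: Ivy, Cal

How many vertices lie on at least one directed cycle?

5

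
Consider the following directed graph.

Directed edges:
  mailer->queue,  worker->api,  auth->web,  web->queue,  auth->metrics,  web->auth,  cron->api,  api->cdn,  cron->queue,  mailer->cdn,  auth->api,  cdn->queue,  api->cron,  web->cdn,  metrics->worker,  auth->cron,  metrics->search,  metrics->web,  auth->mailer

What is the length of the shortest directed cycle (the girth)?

2

For each vertex v, BFS finds the shortest path from v back to v.
The shortest such closed walk is auth → web → auth, length 2.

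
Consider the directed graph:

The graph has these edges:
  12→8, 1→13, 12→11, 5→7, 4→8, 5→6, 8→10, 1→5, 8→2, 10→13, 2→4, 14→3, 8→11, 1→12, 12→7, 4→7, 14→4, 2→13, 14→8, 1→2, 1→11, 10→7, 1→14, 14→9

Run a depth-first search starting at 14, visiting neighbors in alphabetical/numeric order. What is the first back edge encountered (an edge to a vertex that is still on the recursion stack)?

2->4

DFS from 14 (visiting neighbors in alphabetical/numeric order); mark gray on enter, black on exit:
14 gray
  3 gray
  3 black
  4 gray
    7 gray
    7 black
    8 gray
      2 gray
        2→4: 4 is gray → back edge
First back edge: 2 → 4.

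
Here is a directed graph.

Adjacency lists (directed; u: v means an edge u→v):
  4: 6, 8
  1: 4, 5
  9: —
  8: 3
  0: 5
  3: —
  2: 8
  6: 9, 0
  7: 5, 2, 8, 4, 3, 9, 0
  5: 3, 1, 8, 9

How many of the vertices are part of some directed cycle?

A vertex is on a directed cycle iff it belongs to a strongly connected component of size ≥ 2 (or has a self-loop).
The vertices on cycles are {0, 1, 4, 5, 6} — 5 in total.

5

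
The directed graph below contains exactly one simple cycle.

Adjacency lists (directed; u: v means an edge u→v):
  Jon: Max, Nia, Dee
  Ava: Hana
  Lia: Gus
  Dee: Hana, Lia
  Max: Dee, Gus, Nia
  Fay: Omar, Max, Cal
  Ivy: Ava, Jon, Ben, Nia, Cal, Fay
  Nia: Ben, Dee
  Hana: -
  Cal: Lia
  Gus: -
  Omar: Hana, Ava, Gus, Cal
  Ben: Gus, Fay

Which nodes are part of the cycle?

DFS with gray/black marking from Fay:
Fay gray
  Omar gray
    Hana gray
    Hana black
    Ava gray
      Ava→Hana: Hana black — skip
    Ava black
    Gus gray
    Gus black
    Cal gray
      Lia gray
        Lia→Gus: Gus black — skip
      Lia black
    Cal black
  Omar black
  Max gray
    Dee gray
      Dee→Hana: Hana black — skip
      Dee→Lia: Lia black — skip
    Dee black
    Max→Gus: Gus black — skip
    Nia gray
      Ben gray
        Ben→Gus: Gus black — skip
        Ben→Fay: Fay is gray → back edge
Back edge closes the cycle Fay → Max → Nia → Ben → Fay; its vertices are {Ben, Fay, Max, Nia}.

Ben, Fay, Max, Nia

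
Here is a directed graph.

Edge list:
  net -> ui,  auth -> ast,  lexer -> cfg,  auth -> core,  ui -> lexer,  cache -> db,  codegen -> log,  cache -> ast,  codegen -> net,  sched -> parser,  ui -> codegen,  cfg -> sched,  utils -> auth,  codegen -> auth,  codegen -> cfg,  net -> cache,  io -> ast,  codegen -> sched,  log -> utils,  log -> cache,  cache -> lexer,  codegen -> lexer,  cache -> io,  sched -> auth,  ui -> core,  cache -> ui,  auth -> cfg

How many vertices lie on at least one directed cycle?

8

A vertex is on a directed cycle iff it belongs to a strongly connected component of size ≥ 2 (or has a self-loop).
The vertices on cycles are {ui, cfg, log, net, auth, cache, sched, codegen} — 8 in total.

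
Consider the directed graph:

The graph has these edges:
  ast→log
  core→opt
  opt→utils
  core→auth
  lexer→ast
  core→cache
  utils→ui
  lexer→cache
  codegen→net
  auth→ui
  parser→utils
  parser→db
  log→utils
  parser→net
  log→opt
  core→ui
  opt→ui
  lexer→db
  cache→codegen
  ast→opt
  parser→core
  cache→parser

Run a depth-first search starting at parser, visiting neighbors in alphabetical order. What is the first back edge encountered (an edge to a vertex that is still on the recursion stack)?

cache->parser

DFS from parser (visiting neighbors in alphabetical order); mark gray on enter, black on exit:
parser gray
  core gray
    auth gray
      ui gray
      ui black
    auth black
    cache gray
      codegen gray
        net gray
        net black
      codegen black
      cache→parser: parser is gray → back edge
First back edge: cache → parser.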